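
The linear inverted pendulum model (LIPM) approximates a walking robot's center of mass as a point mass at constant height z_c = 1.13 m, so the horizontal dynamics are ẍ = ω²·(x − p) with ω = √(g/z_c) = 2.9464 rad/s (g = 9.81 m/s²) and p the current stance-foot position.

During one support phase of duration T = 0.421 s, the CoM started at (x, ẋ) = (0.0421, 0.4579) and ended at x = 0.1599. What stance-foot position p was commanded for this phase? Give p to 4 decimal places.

p = 0.1891

ωT = 2.9464·0.421 = 1.240434; cosh(ωT) = 1.873187, sinh(ωT) = 1.583928
x(T) = p + (x₀−p)·cosh(ωT) + (ẋ₀/ω)·sinh(ωT) ⇒ p·(1 − cosh) = x(T) − x₀·cosh − (ẋ₀/ω)·sinh
numerator   = 0.1599 − (0.0421)·1.873187 − (0.4579/2.9464)·1.583928 = -0.165119
denominator = 1 − 1.873187 = -0.873187
p = -0.165119 / -0.873187 = 0.1891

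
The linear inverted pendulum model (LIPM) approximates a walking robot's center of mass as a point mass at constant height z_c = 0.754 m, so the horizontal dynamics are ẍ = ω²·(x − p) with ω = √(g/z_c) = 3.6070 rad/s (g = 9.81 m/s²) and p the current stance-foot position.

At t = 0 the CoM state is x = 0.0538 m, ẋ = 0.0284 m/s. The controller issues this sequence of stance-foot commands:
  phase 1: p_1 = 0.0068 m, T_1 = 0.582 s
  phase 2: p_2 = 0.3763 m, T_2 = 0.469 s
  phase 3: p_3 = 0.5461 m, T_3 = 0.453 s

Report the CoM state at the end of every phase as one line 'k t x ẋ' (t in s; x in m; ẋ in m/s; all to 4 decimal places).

1 0.5820 0.2331 0.7989
2 1.0510 0.5552 0.8876
3 1.5040 1.1767 2.4415

phase 1: p=0.0068, T=0.582, ωT=2.099274, cosh=4.141394, sinh=4.018849; start (x,ẋ)=(0.053800, 0.028400) → end (x,ẋ)=(0.233088, 0.798927)
phase 2: p=0.3763, T=0.469, ωT=1.691683, cosh=2.806409, sinh=2.622200; start (x,ẋ)=(0.233088, 0.798927) → end (x,ẋ)=(0.555190, 0.887580)
phase 3: p=0.5461, T=0.453, ωT=1.633971, cosh=2.659668, sinh=2.464515; start (x,ẋ)=(0.555190, 0.887580) → end (x,ẋ)=(1.176722, 2.441470)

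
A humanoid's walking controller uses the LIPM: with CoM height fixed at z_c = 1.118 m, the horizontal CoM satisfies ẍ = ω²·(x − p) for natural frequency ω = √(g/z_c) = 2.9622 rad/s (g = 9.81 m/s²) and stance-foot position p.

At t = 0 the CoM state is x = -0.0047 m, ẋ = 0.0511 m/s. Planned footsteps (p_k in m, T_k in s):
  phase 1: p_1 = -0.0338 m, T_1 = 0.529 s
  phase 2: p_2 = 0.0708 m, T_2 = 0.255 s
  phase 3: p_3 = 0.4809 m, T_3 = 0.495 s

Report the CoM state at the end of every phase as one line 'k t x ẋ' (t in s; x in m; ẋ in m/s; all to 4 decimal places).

1 0.5290 0.0785 0.3253
2 0.7840 0.1719 0.4415
3 1.2790 0.0815 -0.8700

phase 1: p=-0.0338, T=0.529, ωT=1.567004, cosh=2.500469, sinh=2.291799; start (x,ẋ)=(-0.004700, 0.051100) → end (x,ẋ)=(0.078499, 0.325327)
phase 2: p=0.0708, T=0.255, ωT=0.755361, cosh=1.299110, sinh=0.829269; start (x,ẋ)=(0.078499, 0.325327) → end (x,ẋ)=(0.171877, 0.441548)
phase 3: p=0.4809, T=0.495, ωT=1.466289, cosh=2.281953, sinh=2.051172; start (x,ẋ)=(0.171877, 0.441548) → end (x,ẋ)=(0.081473, -0.870028)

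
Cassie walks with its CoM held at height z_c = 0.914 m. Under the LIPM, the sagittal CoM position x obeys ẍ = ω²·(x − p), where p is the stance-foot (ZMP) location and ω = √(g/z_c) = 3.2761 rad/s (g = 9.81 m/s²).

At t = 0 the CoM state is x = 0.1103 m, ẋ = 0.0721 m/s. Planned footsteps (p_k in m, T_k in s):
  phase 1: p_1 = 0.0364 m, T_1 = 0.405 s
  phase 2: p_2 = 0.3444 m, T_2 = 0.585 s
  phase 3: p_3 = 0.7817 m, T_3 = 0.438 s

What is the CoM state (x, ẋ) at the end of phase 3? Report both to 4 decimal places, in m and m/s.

phase 1: p=0.0364, T=0.405, ωT=1.326821, cosh=2.017180, sinh=1.751861; start (x,ẋ)=(0.110300, 0.072100) → end (x,ẋ)=(0.224024, 0.569571)
phase 2: p=0.3444, T=0.585, ωT=1.916518, cosh=3.472185, sinh=3.325067; start (x,ẋ)=(0.224024, 0.569571) → end (x,ẋ)=(0.504517, 0.666373)
phase 3: p=0.7817, T=0.438, ωT=1.434932, cosh=2.218745, sinh=1.980613; start (x,ẋ)=(0.504517, 0.666373) → end (x,ẋ)=(0.569568, -0.320040)

x = 0.5696, ẋ = -0.3200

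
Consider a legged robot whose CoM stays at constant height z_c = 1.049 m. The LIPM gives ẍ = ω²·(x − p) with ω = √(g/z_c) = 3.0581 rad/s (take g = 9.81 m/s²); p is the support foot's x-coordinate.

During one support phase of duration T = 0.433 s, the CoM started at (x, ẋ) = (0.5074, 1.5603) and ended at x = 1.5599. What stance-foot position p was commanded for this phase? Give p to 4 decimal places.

p = 0.3480

ωT = 3.0581·0.433 = 1.324157; cosh(ωT) = 2.012522, sinh(ωT) = 1.746495
x(T) = p + (x₀−p)·cosh(ωT) + (ẋ₀/ω)·sinh(ωT) ⇒ p·(1 − cosh) = x(T) − x₀·cosh − (ẋ₀/ω)·sinh
numerator   = 1.5599 − (0.5074)·2.012522 − (1.5603/3.0581)·1.746495 = -0.352348
denominator = 1 − 2.012522 = -1.012522
p = -0.352348 / -1.012522 = 0.3480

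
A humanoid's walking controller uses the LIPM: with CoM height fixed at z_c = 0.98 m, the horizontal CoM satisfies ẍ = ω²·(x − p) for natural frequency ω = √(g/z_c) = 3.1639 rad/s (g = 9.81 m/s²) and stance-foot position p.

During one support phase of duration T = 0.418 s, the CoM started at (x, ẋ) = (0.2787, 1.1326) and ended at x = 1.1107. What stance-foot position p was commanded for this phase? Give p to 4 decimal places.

p = 0.0727

ωT = 3.1639·0.418 = 1.322510; cosh(ωT) = 2.009648, sinh(ωT) = 1.743182
x(T) = p + (x₀−p)·cosh(ωT) + (ẋ₀/ω)·sinh(ωT) ⇒ p·(1 − cosh) = x(T) − x₀·cosh − (ẋ₀/ω)·sinh
numerator   = 1.1107 − (0.2787)·2.009648 − (1.1326/3.1639)·1.743182 = -0.073406
denominator = 1 − 2.009648 = -1.009648
p = -0.073406 / -1.009648 = 0.0727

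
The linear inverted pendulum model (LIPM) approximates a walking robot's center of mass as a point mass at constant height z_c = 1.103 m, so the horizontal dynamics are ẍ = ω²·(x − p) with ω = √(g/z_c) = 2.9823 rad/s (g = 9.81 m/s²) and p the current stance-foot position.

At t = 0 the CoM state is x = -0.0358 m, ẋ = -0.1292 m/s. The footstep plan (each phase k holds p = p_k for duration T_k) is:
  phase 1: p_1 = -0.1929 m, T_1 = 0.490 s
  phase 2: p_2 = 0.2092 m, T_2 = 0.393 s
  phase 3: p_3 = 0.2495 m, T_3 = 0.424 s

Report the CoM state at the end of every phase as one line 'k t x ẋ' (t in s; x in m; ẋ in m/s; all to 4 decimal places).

phase 1: p=-0.1929, T=0.490, ωT=1.461327, cosh=2.271803, sinh=2.039875; start (x,ẋ)=(-0.035800, -0.129200) → end (x,ẋ)=(0.075628, 0.662204)
phase 2: p=0.2092, T=0.393, ωT=1.172044, cosh=1.769159, sinh=1.459426; start (x,ẋ)=(0.075628, 0.662204) → end (x,ẋ)=(0.296948, 0.590180)
phase 3: p=0.2495, T=0.424, ωT=1.264495, cosh=1.911843, sinh=1.629461; start (x,ẋ)=(0.296948, 0.590180) → end (x,ẋ)=(0.662674, 1.358907)

1 0.4900 0.0756 0.6622
2 0.8830 0.2969 0.5902
3 1.3070 0.6627 1.3589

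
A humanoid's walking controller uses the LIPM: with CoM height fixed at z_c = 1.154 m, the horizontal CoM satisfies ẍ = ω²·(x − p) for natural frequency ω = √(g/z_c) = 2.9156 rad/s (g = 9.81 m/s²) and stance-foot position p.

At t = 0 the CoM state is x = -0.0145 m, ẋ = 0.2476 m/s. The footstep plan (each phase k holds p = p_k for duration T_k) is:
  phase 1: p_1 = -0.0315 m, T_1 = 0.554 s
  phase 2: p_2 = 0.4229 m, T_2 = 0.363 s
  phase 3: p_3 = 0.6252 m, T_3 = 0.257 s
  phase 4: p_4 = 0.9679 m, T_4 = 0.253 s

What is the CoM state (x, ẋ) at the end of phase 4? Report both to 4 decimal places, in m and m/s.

phase 1: p=-0.0315, T=0.554, ωT=1.615242, cosh=2.613975, sinh=2.415132; start (x,ẋ)=(-0.014500, 0.247600) → end (x,ẋ)=(0.218037, 0.766927)
phase 2: p=0.4229, T=0.363, ωT=1.058363, cosh=1.614336, sinh=1.267313; start (x,ẋ)=(0.218037, 0.766927) → end (x,ẋ)=(0.425539, 0.481112)
phase 3: p=0.6252, T=0.257, ωT=0.749309, cosh=1.294116, sinh=0.821423; start (x,ẋ)=(0.425539, 0.481112) → end (x,ẋ)=(0.502361, 0.144438)
phase 4: p=0.9679, T=0.253, ωT=0.737647, cosh=1.284624, sinh=0.806386; start (x,ẋ)=(0.502361, 0.144438) → end (x,ẋ)=(0.409805, -0.908981)

x = 0.4098, ẋ = -0.9090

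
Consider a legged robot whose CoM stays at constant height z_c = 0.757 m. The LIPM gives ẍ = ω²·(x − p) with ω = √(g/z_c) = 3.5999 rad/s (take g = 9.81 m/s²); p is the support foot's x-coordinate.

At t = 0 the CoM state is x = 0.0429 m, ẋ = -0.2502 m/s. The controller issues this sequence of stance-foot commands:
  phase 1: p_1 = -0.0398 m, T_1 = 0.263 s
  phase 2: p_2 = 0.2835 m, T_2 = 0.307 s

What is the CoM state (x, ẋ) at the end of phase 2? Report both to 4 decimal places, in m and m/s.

phase 1: p=-0.0398, T=0.263, ωT=0.946774, cosh=1.482686, sinh=1.094695; start (x,ẋ)=(0.042900, -0.250200) → end (x,ẋ)=(0.006735, -0.045064)
phase 2: p=0.2835, T=0.307, ωT=1.105169, cosh=1.675445, sinh=1.344290; start (x,ẋ)=(0.006735, -0.045064) → end (x,ẋ)=(-0.197033, -1.414856)

x = -0.1970, ẋ = -1.4149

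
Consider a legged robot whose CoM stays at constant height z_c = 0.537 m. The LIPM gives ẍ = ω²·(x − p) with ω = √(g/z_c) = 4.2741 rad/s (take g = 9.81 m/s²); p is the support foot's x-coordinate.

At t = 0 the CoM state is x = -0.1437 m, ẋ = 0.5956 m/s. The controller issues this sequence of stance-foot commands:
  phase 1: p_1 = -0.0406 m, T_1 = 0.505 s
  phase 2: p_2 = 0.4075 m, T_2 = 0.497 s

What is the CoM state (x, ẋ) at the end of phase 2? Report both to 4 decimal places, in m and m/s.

x = -0.1826, ẋ = -2.2789

phase 1: p=-0.0406, T=0.505, ωT=2.158421, cosh=4.386480, sinh=4.270972; start (x,ẋ)=(-0.143700, 0.595600) → end (x,ẋ)=(0.102318, 0.730542)
phase 2: p=0.4075, T=0.497, ωT=2.124228, cosh=4.242979, sinh=4.123454; start (x,ẋ)=(0.102318, 0.730542) → end (x,ẋ)=(-0.182587, -2.278868)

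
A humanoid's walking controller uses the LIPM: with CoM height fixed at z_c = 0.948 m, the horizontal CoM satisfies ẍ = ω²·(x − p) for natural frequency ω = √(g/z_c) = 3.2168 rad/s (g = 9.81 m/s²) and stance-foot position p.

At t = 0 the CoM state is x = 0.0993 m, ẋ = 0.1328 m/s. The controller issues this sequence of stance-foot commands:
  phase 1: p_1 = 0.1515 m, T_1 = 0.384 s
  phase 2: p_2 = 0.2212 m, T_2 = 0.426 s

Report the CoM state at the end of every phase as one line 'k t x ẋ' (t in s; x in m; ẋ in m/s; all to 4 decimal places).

phase 1: p=0.1515, T=0.384, ωT=1.235251, cosh=1.865002, sinh=1.574240; start (x,ẋ)=(0.099300, 0.132800) → end (x,ẋ)=(0.119137, -0.016669)
phase 2: p=0.2212, T=0.426, ωT=1.370357, cosh=2.095386, sinh=1.841369; start (x,ẋ)=(0.119137, -0.016669) → end (x,ẋ)=(-0.002204, -0.639482)

1 0.3840 0.1191 -0.0167
2 0.8100 -0.0022 -0.6395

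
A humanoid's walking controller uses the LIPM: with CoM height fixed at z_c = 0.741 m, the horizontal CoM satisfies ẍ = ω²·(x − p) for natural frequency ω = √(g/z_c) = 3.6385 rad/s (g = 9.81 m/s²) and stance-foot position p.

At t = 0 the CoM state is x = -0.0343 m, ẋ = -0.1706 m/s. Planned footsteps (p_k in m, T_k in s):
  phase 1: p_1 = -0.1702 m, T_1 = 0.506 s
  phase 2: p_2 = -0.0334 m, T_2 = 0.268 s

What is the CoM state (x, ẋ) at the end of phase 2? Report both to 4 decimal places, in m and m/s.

phase 1: p=-0.1702, T=0.506, ωT=1.841081, cosh=3.230997, sinh=3.072351; start (x,ẋ)=(-0.034300, -0.170600) → end (x,ẋ)=(0.124838, 0.967984)
phase 2: p=-0.0334, T=0.268, ωT=0.975118, cosh=1.514314, sinh=1.137166; start (x,ẋ)=(0.124838, 0.967984) → end (x,ẋ)=(0.508753, 2.120553)

x = 0.5088, ẋ = 2.1206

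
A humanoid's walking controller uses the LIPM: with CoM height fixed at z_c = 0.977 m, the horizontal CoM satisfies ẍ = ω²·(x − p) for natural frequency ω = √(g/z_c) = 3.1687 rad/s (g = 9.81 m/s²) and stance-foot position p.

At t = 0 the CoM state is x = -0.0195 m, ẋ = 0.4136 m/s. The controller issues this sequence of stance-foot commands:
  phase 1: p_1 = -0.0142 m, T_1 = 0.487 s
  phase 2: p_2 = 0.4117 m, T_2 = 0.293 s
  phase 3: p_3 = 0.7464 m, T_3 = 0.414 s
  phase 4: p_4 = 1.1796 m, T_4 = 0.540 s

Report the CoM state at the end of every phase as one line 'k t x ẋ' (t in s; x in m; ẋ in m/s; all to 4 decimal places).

1 0.4870 0.2643 0.9744
2 0.7800 0.5244 0.9266
3 1.1940 0.8078 0.6336
4 1.7340 0.6523 -1.3435

phase 1: p=-0.0142, T=0.487, ωT=1.543157, cosh=2.446522, sinh=2.232817; start (x,ẋ)=(-0.019500, 0.413600) → end (x,ẋ)=(0.264276, 0.974383)
phase 2: p=0.4117, T=0.293, ωT=0.928429, cosh=1.462852, sinh=1.067678; start (x,ẋ)=(0.264276, 0.974383) → end (x,ẋ)=(0.524354, 0.926620)
phase 3: p=0.7464, T=0.414, ωT=1.311842, cosh=1.991165, sinh=1.721841; start (x,ẋ)=(0.524354, 0.926620) → end (x,ẋ)=(0.807786, 0.633570)
phase 4: p=1.1796, T=0.540, ωT=1.711098, cosh=2.857851, sinh=2.677184; start (x,ẋ)=(0.807786, 0.633570) → end (x,ẋ)=(0.652304, -1.343520)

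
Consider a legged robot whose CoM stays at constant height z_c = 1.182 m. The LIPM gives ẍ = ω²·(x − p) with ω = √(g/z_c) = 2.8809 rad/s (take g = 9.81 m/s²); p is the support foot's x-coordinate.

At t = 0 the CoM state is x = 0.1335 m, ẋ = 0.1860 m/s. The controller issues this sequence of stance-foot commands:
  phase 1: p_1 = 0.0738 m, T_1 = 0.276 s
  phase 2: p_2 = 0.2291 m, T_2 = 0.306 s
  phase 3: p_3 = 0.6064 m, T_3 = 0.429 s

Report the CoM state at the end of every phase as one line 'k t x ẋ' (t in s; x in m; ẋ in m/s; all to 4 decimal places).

phase 1: p=0.0738, T=0.276, ωT=0.795128, cosh=1.333124, sinh=0.881601; start (x,ẋ)=(0.133500, 0.186000) → end (x,ẋ)=(0.210306, 0.399587)
phase 2: p=0.2291, T=0.306, ωT=0.881555, cosh=1.414395, sinh=1.000257; start (x,ẋ)=(0.210306, 0.399587) → end (x,ẋ)=(0.341256, 0.511018)
phase 3: p=0.6064, T=0.429, ωT=1.235906, cosh=1.866033, sinh=1.575462; start (x,ẋ)=(0.341256, 0.511018) → end (x,ẋ)=(0.391091, -0.249842)

1 0.2760 0.2103 0.3996
2 0.5820 0.3413 0.5110
3 1.0110 0.3911 -0.2498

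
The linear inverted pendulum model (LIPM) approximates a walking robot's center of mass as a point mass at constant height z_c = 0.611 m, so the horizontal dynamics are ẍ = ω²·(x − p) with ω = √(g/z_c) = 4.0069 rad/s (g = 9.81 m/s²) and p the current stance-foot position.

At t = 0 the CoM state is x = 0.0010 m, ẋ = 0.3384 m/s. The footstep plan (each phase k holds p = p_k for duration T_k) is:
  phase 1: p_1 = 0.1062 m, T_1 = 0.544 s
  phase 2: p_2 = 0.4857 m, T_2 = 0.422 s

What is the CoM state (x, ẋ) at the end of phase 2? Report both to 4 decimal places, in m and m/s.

phase 1: p=0.1062, T=0.544, ωT=2.179754, cosh=4.478598, sinh=4.365529; start (x,ẋ)=(0.001000, 0.338400) → end (x,ẋ)=(0.003739, -0.324626)
phase 2: p=0.4857, T=0.422, ωT=1.690912, cosh=2.804388, sinh=2.620037; start (x,ẋ)=(0.003739, -0.324626) → end (x,ẋ)=(-1.078172, -5.970109)

x = -1.0782, ẋ = -5.9701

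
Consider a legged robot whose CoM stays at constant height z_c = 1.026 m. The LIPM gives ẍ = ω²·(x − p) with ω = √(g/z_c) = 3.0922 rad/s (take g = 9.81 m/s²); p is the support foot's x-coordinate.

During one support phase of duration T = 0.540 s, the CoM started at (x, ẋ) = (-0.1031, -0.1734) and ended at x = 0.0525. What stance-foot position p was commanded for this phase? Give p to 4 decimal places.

ωT = 3.0922·0.540 = 1.669788; cosh(ωT) = 2.749664, sinh(ωT) = 2.561377
x(T) = p + (x₀−p)·cosh(ωT) + (ẋ₀/ω)·sinh(ωT) ⇒ p·(1 − cosh) = x(T) − x₀·cosh − (ẋ₀/ω)·sinh
numerator   = 0.0525 − (-0.1031)·2.749664 − (-0.1734/3.0922)·2.561377 = 0.479624
denominator = 1 − 2.749664 = -1.749664
p = 0.479624 / -1.749664 = -0.2741

p = -0.2741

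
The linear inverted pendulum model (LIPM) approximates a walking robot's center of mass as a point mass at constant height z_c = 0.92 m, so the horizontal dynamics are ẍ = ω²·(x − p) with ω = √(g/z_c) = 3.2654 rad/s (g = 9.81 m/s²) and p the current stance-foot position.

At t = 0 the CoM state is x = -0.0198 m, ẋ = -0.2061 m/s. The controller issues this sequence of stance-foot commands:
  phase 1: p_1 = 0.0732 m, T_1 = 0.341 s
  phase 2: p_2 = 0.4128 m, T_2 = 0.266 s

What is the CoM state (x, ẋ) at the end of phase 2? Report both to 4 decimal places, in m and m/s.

x = -0.6318, ẋ = -2.9322

phase 1: p=0.0732, T=0.341, ωT=1.113501, cosh=1.686704, sinh=1.358297; start (x,ẋ)=(-0.019800, -0.206100) → end (x,ẋ)=(-0.169394, -0.760120)
phase 2: p=0.4128, T=0.266, ωT=0.868596, cosh=1.401551, sinh=0.982011; start (x,ẋ)=(-0.169394, -0.760120) → end (x,ẋ)=(-0.631768, -2.932247)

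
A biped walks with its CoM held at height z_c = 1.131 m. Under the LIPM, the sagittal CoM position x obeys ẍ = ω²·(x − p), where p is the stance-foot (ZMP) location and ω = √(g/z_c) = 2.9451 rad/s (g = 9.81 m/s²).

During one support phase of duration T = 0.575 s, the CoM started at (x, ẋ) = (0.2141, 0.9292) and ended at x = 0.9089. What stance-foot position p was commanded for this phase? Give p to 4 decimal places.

ωT = 2.9451·0.575 = 1.693432; cosh(ωT) = 2.811001, sinh(ωT) = 2.627114
x(T) = p + (x₀−p)·cosh(ωT) + (ẋ₀/ω)·sinh(ωT) ⇒ p·(1 − cosh) = x(T) − x₀·cosh − (ẋ₀/ω)·sinh
numerator   = 0.9089 − (0.2141)·2.811001 − (0.9292/2.9451)·2.627114 = -0.521808
denominator = 1 − 2.811001 = -1.811001
p = -0.521808 / -1.811001 = 0.2881

p = 0.2881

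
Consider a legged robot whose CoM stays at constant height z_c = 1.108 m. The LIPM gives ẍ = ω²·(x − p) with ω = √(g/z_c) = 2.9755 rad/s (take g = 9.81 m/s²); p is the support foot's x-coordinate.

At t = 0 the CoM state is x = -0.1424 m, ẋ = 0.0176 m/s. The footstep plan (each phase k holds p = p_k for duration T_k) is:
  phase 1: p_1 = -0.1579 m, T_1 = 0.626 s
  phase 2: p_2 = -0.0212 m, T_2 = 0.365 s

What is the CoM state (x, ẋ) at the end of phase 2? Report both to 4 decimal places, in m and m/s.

x = -0.0422, ẋ = 0.0733

phase 1: p=-0.1579, T=0.626, ωT=1.862663, cosh=3.298062, sinh=3.142804; start (x,ẋ)=(-0.142400, 0.017600) → end (x,ẋ)=(-0.088190, 0.202993)
phase 2: p=-0.0212, T=0.365, ωT=1.086057, cosh=1.650058, sinh=1.312513; start (x,ẋ)=(-0.088190, 0.202993) → end (x,ẋ)=(-0.042197, 0.073327)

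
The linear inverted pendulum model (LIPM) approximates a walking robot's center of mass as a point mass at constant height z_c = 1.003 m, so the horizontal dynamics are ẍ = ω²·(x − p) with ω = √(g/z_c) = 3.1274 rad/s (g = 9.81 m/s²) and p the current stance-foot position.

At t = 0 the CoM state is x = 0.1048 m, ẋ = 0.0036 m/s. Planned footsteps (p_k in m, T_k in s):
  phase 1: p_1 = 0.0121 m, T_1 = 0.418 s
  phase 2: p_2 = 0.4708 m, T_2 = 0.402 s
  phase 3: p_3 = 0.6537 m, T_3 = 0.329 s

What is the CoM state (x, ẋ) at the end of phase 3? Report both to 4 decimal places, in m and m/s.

phase 1: p=0.0121, T=0.418, ωT=1.307253, cosh=1.983285, sinh=1.712723; start (x,ẋ)=(0.104800, 0.003600) → end (x,ẋ)=(0.197922, 0.503675)
phase 2: p=0.4708, T=0.402, ωT=1.257215, cosh=1.900031, sinh=1.615585; start (x,ẋ)=(0.197922, 0.503675) → end (x,ẋ)=(0.212517, -0.421740)
phase 3: p=0.6537, T=0.329, ωT=1.028915, cosh=1.577711, sinh=1.220316; start (x,ẋ)=(0.212517, -0.421740) → end (x,ẋ)=(-0.206922, -2.349120)

x = -0.2069, ẋ = -2.3491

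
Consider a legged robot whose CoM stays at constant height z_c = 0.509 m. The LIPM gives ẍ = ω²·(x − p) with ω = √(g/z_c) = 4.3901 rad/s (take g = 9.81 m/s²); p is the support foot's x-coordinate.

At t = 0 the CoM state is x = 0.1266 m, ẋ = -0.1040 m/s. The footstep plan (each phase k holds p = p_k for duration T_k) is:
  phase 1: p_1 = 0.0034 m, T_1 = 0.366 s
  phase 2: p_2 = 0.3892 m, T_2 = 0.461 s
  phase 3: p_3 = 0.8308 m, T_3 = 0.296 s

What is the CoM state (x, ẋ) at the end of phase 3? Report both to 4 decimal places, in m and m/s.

phase 1: p=0.0034, T=0.366, ωT=1.606777, cosh=2.593622, sinh=2.393089; start (x,ẋ)=(0.126600, -0.104000) → end (x,ẋ)=(0.266243, 1.024590)
phase 2: p=0.3892, T=0.461, ωT=2.023836, cosh=3.849723, sinh=3.717575; start (x,ẋ)=(0.266243, 1.024590) → end (x,ẋ)=(0.783481, 1.937661)
phase 3: p=0.8308, T=0.296, ωT=1.299470, cosh=1.970014, sinh=1.697337; start (x,ẋ)=(0.783481, 1.937661) → end (x,ẋ)=(1.486735, 3.464621)

x = 1.4867, ẋ = 3.4646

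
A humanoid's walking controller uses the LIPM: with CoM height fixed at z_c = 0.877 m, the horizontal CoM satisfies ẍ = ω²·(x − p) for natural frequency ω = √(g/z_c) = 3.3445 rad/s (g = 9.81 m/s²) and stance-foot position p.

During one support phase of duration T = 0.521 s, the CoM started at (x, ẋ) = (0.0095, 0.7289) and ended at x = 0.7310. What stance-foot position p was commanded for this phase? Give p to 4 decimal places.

ωT = 3.3445·0.521 = 1.742484; cosh(ωT) = 2.943300, sinh(ωT) = 2.768216
x(T) = p + (x₀−p)·cosh(ωT) + (ẋ₀/ω)·sinh(ωT) ⇒ p·(1 − cosh) = x(T) − x₀·cosh − (ẋ₀/ω)·sinh
numerator   = 0.7310 − (0.0095)·2.943300 − (0.7289/3.3445)·2.768216 = 0.099734
denominator = 1 − 2.943300 = -1.943300
p = 0.099734 / -1.943300 = -0.0513

p = -0.0513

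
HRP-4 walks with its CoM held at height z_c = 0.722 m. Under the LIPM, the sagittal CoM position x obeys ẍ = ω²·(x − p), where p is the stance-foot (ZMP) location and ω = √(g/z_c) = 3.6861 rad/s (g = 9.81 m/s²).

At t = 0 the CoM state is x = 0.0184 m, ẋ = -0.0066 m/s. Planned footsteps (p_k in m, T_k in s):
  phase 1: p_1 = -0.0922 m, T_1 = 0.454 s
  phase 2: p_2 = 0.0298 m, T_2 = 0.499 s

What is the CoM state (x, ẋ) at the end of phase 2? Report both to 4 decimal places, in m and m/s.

x = 1.4629, ẋ = 5.3416

phase 1: p=-0.0922, T=0.454, ωT=1.673489, cosh=2.759164, sinh=2.571573; start (x,ẋ)=(0.018400, -0.006600) → end (x,ẋ)=(0.208359, 1.030175)
phase 2: p=0.0298, T=0.499, ωT=1.839364, cosh=3.225726, sinh=3.066808; start (x,ẋ)=(0.208359, 1.030175) → end (x,ẋ)=(1.462881, 5.341595)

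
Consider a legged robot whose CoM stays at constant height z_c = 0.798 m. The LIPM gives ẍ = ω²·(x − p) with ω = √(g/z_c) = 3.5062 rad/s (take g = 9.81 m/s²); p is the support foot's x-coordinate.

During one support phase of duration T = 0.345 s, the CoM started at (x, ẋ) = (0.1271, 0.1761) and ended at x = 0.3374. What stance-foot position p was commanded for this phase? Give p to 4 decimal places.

p = -0.0348

ωT = 3.5062·0.345 = 1.209639; cosh(ωT) = 1.825290, sinh(ωT) = 1.526985
x(T) = p + (x₀−p)·cosh(ωT) + (ẋ₀/ω)·sinh(ωT) ⇒ p·(1 − cosh) = x(T) − x₀·cosh − (ẋ₀/ω)·sinh
numerator   = 0.3374 − (0.1271)·1.825290 − (0.1761/3.5062)·1.526985 = 0.028712
denominator = 1 − 1.825290 = -0.825290
p = 0.028712 / -0.825290 = -0.0348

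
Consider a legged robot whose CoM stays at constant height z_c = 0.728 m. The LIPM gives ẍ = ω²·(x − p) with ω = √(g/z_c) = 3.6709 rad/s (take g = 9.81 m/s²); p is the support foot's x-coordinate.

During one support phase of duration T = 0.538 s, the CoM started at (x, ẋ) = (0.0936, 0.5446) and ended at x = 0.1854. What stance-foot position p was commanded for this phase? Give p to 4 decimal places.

ωT = 3.6709·0.538 = 1.974944; cosh(ωT) = 3.672493, sinh(ωT) = 3.533724
x(T) = p + (x₀−p)·cosh(ωT) + (ẋ₀/ω)·sinh(ωT) ⇒ p·(1 − cosh) = x(T) − x₀·cosh − (ẋ₀/ω)·sinh
numerator   = 0.1854 − (0.0936)·3.672493 − (0.5446/3.6709)·3.533724 = -0.682595
denominator = 1 − 3.672493 = -2.672493
p = -0.682595 / -2.672493 = 0.2554

p = 0.2554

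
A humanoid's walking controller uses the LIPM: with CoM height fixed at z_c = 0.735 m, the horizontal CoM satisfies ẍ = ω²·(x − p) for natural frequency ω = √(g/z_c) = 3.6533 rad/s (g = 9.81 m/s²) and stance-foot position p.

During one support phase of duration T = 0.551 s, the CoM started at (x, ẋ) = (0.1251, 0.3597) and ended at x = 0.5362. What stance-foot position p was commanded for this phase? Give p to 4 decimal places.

ωT = 3.6533·0.551 = 2.012968; cosh(ωT) = 3.809548, sinh(ωT) = 3.675956
x(T) = p + (x₀−p)·cosh(ωT) + (ẋ₀/ω)·sinh(ωT) ⇒ p·(1 − cosh) = x(T) − x₀·cosh − (ẋ₀/ω)·sinh
numerator   = 0.5362 − (0.1251)·3.809548 − (0.3597/3.6533)·3.675956 = -0.302305
denominator = 1 − 3.809548 = -2.809548
p = -0.302305 / -2.809548 = 0.1076

p = 0.1076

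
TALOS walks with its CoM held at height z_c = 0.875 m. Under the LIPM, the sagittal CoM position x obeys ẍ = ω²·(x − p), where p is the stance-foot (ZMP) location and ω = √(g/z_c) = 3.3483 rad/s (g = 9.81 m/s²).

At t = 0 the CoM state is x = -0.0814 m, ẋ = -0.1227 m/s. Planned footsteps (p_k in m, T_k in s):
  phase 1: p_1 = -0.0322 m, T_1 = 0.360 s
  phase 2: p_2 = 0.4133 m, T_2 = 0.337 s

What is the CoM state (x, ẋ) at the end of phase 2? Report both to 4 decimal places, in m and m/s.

phase 1: p=-0.0322, T=0.360, ωT=1.205388, cosh=1.818815, sinh=1.519239; start (x,ẋ)=(-0.081400, -0.122700) → end (x,ẋ)=(-0.177359, -0.473443)
phase 2: p=0.4133, T=0.337, ωT=1.128377, cosh=1.707097, sinh=1.383539; start (x,ẋ)=(-0.177359, -0.473443) → end (x,ẋ)=(-0.790642, -3.544443)

x = -0.7906, ẋ = -3.5444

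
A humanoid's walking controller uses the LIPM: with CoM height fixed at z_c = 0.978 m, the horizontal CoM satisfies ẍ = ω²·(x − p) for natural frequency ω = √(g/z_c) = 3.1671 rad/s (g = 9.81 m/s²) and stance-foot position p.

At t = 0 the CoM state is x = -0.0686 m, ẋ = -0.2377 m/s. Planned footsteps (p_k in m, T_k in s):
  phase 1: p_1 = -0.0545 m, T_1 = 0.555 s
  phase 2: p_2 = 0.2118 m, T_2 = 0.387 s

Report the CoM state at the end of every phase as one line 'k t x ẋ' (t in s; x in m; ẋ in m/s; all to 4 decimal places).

1 0.5550 -0.3078 -0.8354
2 0.9420 -1.1599 -4.1066

phase 1: p=-0.0545, T=0.555, ωT=1.757741, cosh=2.985877, sinh=2.813442; start (x,ẋ)=(-0.068600, -0.237700) → end (x,ẋ)=(-0.307758, -0.835380)
phase 2: p=0.2118, T=0.387, ωT=1.225668, cosh=1.850001, sinh=1.556439; start (x,ẋ)=(-0.307758, -0.835380) → end (x,ẋ)=(-1.159922, -4.106562)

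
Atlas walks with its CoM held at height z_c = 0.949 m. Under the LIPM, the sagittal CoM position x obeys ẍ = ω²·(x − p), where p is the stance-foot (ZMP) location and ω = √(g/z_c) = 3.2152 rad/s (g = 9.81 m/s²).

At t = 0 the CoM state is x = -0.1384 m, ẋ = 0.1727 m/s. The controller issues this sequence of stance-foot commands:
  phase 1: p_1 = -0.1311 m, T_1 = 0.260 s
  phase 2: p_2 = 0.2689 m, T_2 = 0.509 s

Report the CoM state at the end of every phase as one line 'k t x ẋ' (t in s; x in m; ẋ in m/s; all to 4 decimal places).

phase 1: p=-0.1311, T=0.260, ωT=0.835952, cosh=1.370235, sinh=0.936774; start (x,ẋ)=(-0.138400, 0.172700) → end (x,ẋ)=(-0.090785, 0.214653)
phase 2: p=0.2689, T=0.509, ωT=1.636537, cosh=2.666000, sinh=2.471347; start (x,ẋ)=(-0.090785, 0.214653) → end (x,ẋ)=(-0.525029, -2.285750)

1 0.2600 -0.0908 0.2147
2 0.7690 -0.5250 -2.2857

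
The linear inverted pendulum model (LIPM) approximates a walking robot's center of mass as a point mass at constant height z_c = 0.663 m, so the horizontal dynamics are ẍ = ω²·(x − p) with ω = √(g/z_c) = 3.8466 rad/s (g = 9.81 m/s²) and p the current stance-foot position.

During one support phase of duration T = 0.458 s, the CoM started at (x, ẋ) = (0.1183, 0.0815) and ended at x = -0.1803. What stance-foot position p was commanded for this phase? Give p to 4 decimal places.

ωT = 3.8466·0.458 = 1.761743; cosh(ωT) = 2.997161, sinh(ωT) = 2.825415
x(T) = p + (x₀−p)·cosh(ωT) + (ẋ₀/ω)·sinh(ωT) ⇒ p·(1 − cosh) = x(T) − x₀·cosh − (ẋ₀/ω)·sinh
numerator   = -0.1803 − (0.1183)·2.997161 − (0.0815/3.8466)·2.825415 = -0.594728
denominator = 1 − 2.997161 = -1.997161
p = -0.594728 / -1.997161 = 0.2978

p = 0.2978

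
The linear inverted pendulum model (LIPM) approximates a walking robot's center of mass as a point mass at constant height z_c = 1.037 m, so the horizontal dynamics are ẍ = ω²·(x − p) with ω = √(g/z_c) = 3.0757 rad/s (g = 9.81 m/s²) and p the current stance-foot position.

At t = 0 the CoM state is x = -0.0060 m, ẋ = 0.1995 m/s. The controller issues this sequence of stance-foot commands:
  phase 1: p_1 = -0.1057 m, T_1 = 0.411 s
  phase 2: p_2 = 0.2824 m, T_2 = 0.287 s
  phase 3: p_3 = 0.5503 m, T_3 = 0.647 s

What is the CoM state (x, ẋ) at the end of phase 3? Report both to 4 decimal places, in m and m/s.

phase 1: p=-0.1057, T=0.411, ωT=1.264113, cosh=1.911220, sinh=1.628730; start (x,ẋ)=(-0.006000, 0.199500) → end (x,ẋ)=(0.190493, 0.880734)
phase 2: p=0.2824, T=0.287, ωT=0.882726, cosh=1.415567, sinh=1.001913; start (x,ẋ)=(0.190493, 0.880734) → end (x,ẋ)=(0.439200, 0.963520)
phase 3: p=0.5503, T=0.647, ωT=1.989978, cosh=3.726035, sinh=3.589337; start (x,ẋ)=(0.439200, 0.963520) → end (x,ẋ)=(1.260766, 2.363602)

x = 1.2608, ẋ = 2.3636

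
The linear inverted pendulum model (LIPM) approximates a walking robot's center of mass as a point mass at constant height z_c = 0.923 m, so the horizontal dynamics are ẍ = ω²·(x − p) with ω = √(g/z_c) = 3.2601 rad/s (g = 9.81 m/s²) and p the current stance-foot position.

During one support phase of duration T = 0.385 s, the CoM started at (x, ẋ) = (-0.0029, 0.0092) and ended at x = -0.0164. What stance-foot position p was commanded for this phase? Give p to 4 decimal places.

ωT = 3.2601·0.385 = 1.255138; cosh(ωT) = 1.896680, sinh(ωT) = 1.611644
x(T) = p + (x₀−p)·cosh(ωT) + (ẋ₀/ω)·sinh(ωT) ⇒ p·(1 − cosh) = x(T) − x₀·cosh − (ẋ₀/ω)·sinh
numerator   = -0.0164 − (-0.0029)·1.896680 − (0.0092/3.2601)·1.611644 = -0.015448
denominator = 1 − 1.896680 = -0.896680
p = -0.015448 / -0.896680 = 0.0172

p = 0.0172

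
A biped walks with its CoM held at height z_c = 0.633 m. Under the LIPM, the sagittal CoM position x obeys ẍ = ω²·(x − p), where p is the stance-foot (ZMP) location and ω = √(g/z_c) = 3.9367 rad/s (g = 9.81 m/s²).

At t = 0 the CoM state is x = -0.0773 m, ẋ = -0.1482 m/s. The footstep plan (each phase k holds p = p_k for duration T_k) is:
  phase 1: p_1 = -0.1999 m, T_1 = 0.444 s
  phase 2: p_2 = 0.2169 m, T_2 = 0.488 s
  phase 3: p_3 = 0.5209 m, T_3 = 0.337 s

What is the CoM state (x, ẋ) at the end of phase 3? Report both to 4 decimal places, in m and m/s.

phase 1: p=-0.1999, T=0.444, ωT=1.747895, cosh=2.958320, sinh=2.784180; start (x,ẋ)=(-0.077300, -0.148200) → end (x,ẋ)=(0.057978, 0.905332)
phase 2: p=0.2169, T=0.488, ωT=1.921110, cosh=3.487488, sinh=3.341043; start (x,ẋ)=(0.057978, 0.905332) → end (x,ẋ)=(0.431007, 1.067078)
phase 3: p=0.5209, T=0.337, ωT=1.326668, cosh=2.016913, sinh=1.751553; start (x,ẋ)=(0.431007, 1.067078) → end (x,ẋ)=(0.814369, 1.532363)

x = 0.8144, ẋ = 1.5324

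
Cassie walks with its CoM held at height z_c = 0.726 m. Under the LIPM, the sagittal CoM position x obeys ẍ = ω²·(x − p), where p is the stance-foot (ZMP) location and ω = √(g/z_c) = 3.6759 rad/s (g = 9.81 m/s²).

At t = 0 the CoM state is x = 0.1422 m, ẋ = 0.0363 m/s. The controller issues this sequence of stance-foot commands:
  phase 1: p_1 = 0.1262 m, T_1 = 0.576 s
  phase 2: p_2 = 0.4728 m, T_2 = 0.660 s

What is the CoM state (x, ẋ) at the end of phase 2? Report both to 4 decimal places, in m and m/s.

phase 1: p=0.1262, T=0.576, ωT=2.117318, cosh=4.214590, sinh=4.094236; start (x,ẋ)=(0.142200, 0.036300) → end (x,ẋ)=(0.234065, 0.393790)
phase 2: p=0.4728, T=0.660, ωT=2.426094, cosh=5.701491, sinh=5.613110; start (x,ẋ)=(0.234065, 0.393790) → end (x,ẋ)=(-0.287030, -2.680695)

x = -0.2870, ẋ = -2.6807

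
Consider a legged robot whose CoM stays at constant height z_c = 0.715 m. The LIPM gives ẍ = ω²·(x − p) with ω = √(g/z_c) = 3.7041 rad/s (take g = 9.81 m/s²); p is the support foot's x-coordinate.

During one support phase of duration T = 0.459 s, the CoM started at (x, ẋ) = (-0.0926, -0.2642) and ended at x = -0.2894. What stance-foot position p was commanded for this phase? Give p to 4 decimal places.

p = -0.0882

ωT = 3.7041·0.459 = 1.700182; cosh(ωT) = 2.828797, sinh(ωT) = 2.646146
x(T) = p + (x₀−p)·cosh(ωT) + (ẋ₀/ω)·sinh(ωT) ⇒ p·(1 − cosh) = x(T) − x₀·cosh − (ẋ₀/ω)·sinh
numerator   = -0.2894 − (-0.0926)·2.828797 − (-0.2642/3.7041)·2.646146 = 0.161287
denominator = 1 − 2.828797 = -1.828797
p = 0.161287 / -1.828797 = -0.0882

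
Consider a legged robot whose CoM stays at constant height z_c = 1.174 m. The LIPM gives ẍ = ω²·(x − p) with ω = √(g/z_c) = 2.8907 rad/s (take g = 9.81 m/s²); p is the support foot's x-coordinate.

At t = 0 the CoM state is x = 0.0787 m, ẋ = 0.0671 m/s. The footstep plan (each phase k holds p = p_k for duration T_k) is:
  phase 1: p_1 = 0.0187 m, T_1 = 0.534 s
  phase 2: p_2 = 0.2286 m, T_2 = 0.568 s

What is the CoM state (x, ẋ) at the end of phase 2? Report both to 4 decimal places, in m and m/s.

phase 1: p=0.0187, T=0.534, ωT=1.543634, cosh=2.447587, sinh=2.233984; start (x,ẋ)=(0.078700, 0.067100) → end (x,ẋ)=(0.217411, 0.551700)
phase 2: p=0.2286, T=0.568, ωT=1.641918, cosh=2.679336, sinh=2.485728; start (x,ẋ)=(0.217411, 0.551700) → end (x,ẋ)=(0.673031, 1.397793)

x = 0.6730, ẋ = 1.3978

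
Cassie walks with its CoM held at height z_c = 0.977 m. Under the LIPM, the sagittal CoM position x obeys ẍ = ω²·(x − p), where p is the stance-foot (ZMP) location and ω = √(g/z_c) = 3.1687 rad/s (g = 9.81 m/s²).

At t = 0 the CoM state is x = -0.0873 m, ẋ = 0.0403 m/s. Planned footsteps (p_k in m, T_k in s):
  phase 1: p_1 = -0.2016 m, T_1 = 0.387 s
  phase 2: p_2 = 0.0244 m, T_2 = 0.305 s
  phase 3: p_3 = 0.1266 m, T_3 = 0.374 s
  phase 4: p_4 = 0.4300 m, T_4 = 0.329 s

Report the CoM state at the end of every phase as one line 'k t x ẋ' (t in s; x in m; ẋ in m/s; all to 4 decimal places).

phase 1: p=-0.2016, T=0.387, ωT=1.226287, cosh=1.850965, sinh=1.557585; start (x,ẋ)=(-0.087300, 0.040300) → end (x,ẋ)=(0.029775, 0.638724)
phase 2: p=0.0244, T=0.305, ωT=0.966453, cosh=1.504518, sinh=1.124088; start (x,ẋ)=(0.029775, 0.638724) → end (x,ẋ)=(0.259072, 0.980116)
phase 3: p=0.1266, T=0.374, ωT=1.185094, cosh=1.788356, sinh=1.482638; start (x,ẋ)=(0.259072, 0.980116) → end (x,ẋ)=(0.822105, 2.375155)
phase 4: p=0.4300, T=0.329, ωT=1.042502, cosh=1.594438, sinh=1.241867; start (x,ẋ)=(0.822105, 2.375155) → end (x,ẋ)=(1.986050, 5.330010)

1 0.3870 0.0298 0.6387
2 0.6920 0.2591 0.9801
3 1.0660 0.8221 2.3752
4 1.3950 1.9860 5.3300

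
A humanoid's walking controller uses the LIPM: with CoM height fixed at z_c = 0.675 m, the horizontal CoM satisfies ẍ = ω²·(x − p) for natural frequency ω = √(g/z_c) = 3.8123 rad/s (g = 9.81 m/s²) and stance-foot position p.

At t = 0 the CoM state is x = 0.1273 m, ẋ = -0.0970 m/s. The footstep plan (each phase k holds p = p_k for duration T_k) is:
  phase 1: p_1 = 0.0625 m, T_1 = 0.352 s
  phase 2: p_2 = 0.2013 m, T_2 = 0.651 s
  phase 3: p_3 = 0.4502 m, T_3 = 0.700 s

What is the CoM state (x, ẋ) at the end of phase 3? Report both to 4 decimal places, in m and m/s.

x = -0.3362, ẋ = -2.9296

phase 1: p=0.0625, T=0.352, ωT=1.341930, cosh=2.043880, sinh=1.782539; start (x,ẋ)=(0.127300, -0.097000) → end (x,ẋ)=(0.149589, 0.242097)
phase 2: p=0.2013, T=0.651, ωT=2.481807, cosh=6.023229, sinh=5.939637; start (x,ẋ)=(0.149589, 0.242097) → end (x,ẋ)=(0.267022, 0.287268)
phase 3: p=0.4502, T=0.700, ωT=2.668610, cosh=7.244630, sinh=7.175282; start (x,ẋ)=(0.267022, 0.287268) → end (x,ẋ)=(-0.336178, -2.929559)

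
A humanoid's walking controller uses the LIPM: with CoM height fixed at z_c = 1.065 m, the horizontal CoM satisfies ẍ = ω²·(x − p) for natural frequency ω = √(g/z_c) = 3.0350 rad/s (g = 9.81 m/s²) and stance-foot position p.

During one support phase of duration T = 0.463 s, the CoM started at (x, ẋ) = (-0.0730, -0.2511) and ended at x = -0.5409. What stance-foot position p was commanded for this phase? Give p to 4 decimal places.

ωT = 3.0350·0.463 = 1.405205; cosh(ωT) = 2.160840, sinh(ωT) = 1.915523
x(T) = p + (x₀−p)·cosh(ωT) + (ẋ₀/ω)·sinh(ωT) ⇒ p·(1 − cosh) = x(T) − x₀·cosh − (ẋ₀/ω)·sinh
numerator   = -0.5409 − (-0.0730)·2.160840 − (-0.2511/3.0350)·1.915523 = -0.224678
denominator = 1 − 2.160840 = -1.160840
p = -0.224678 / -1.160840 = 0.1935

p = 0.1935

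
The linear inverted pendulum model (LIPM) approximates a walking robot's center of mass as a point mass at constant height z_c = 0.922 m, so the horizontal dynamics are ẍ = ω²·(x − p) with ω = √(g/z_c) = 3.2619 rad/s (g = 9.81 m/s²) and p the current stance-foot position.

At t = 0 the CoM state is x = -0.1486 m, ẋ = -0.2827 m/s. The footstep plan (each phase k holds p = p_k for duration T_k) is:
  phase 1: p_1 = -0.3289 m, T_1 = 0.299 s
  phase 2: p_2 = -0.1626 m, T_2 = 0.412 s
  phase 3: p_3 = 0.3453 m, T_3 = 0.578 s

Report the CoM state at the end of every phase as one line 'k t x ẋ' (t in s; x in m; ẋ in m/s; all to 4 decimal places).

1 0.2990 -0.1544 0.2408
2 0.7110 -0.0139 0.5407
3 1.2890 -0.3319 -1.9490

phase 1: p=-0.3289, T=0.299, ωT=0.975308, cosh=1.514530, sinh=1.137454; start (x,ẋ)=(-0.148600, -0.282700) → end (x,ẋ)=(-0.154410, 0.240802)
phase 2: p=-0.1626, T=0.412, ωT=1.343903, cosh=2.047402, sinh=1.786576; start (x,ẋ)=(-0.154410, 0.240802) → end (x,ẋ)=(-0.013942, 0.540746)
phase 3: p=0.3453, T=0.578, ωT=1.885378, cosh=3.370309, sinh=3.218537; start (x,ẋ)=(-0.013942, 0.540746) → end (x,ẋ)=(-0.331900, -1.949041)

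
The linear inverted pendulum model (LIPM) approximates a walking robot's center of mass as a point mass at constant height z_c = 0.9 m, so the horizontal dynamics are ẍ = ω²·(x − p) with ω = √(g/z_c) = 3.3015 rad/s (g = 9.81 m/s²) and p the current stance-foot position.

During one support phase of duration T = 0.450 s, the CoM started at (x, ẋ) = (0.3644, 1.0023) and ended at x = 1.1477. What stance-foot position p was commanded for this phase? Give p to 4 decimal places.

ωT = 3.3015·0.450 = 1.485675; cosh(ωT) = 2.322148, sinh(ωT) = 2.095799
x(T) = p + (x₀−p)·cosh(ωT) + (ẋ₀/ω)·sinh(ωT) ⇒ p·(1 − cosh) = x(T) − x₀·cosh − (ẋ₀/ω)·sinh
numerator   = 1.1477 − (0.3644)·2.322148 − (1.0023/3.3015)·2.095799 = -0.334753
denominator = 1 − 2.322148 = -1.322148
p = -0.334753 / -1.322148 = 0.2532

p = 0.2532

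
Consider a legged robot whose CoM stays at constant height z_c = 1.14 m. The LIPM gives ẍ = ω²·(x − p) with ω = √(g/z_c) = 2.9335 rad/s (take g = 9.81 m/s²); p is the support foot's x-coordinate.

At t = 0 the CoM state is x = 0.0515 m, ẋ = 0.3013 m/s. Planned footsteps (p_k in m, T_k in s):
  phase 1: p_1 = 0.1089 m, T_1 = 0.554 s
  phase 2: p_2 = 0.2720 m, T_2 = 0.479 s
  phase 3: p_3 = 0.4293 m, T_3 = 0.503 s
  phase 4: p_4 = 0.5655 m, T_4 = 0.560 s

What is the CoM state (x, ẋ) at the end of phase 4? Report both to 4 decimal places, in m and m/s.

phase 1: p=0.1089, T=0.554, ωT=1.625159, cosh=2.638053, sinh=2.441173; start (x,ẋ)=(0.051500, 0.301300) → end (x,ẋ)=(0.208209, 0.383794)
phase 2: p=0.2720, T=0.479, ωT=1.405146, cosh=2.160727, sinh=1.915396; start (x,ẋ)=(0.208209, 0.383794) → end (x,ẋ)=(0.384758, 0.470843)
phase 3: p=0.4293, T=0.503, ωT=1.475550, cosh=2.301048, sinh=2.072395; start (x,ẋ)=(0.384758, 0.470843) → end (x,ẋ)=(0.659438, 0.812647)
phase 4: p=0.5655, T=0.560, ωT=1.642760, cosh=2.681431, sinh=2.487986; start (x,ẋ)=(0.659438, 0.812647) → end (x,ẋ)=(1.506619, 2.864667)

x = 1.5066, ẋ = 2.8647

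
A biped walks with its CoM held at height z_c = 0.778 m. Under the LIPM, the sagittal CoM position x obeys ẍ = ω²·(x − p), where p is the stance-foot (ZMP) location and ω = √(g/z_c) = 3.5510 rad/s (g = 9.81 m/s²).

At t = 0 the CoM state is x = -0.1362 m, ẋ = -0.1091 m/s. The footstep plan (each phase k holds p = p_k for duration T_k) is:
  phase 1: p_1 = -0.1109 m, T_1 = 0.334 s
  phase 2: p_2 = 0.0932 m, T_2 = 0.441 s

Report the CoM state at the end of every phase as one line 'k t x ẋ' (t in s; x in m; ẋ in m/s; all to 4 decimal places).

phase 1: p=-0.1109, T=0.334, ωT=1.186034, cosh=1.789750, sinh=1.484320; start (x,ẋ)=(-0.136200, -0.109100) → end (x,ẋ)=(-0.201785, -0.328614)
phase 2: p=0.0932, T=0.441, ωT=1.565991, cosh=2.498149, sinh=2.289268; start (x,ẋ)=(-0.201785, -0.328614) → end (x,ẋ)=(-0.855567, -3.218911)

1 0.3340 -0.2018 -0.3286
2 0.7750 -0.8556 -3.2189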